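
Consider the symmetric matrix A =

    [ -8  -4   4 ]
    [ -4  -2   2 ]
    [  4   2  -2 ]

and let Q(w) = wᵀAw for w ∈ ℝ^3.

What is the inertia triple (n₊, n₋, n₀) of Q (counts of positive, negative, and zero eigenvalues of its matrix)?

(0, 1, 2)

Row-reducing A symmetrically gives the diagonal entries -8, 0, 0.
So there are 1 negative, 2 zero pivots.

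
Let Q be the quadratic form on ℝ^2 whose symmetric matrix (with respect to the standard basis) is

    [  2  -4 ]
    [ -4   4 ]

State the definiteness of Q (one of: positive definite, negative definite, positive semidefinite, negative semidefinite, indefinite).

indefinite

For the 2×2 matrix [[2, -4], [-4, 4]]: det = 2·4 − (-4)² = -8, trace = 6.
det < 0 so the eigenvalues have opposite signs; the form is indefinite.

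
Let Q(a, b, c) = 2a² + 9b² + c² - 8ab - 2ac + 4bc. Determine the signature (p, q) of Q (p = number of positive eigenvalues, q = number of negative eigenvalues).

(3, 0)

The symmetric matrix is A = [[2, -4, -1], [-4, 9, 2], [-1, 2, 1]].
Row-reducing A symmetrically gives the diagonal entries 2, 1, 1/2.
So there are 3 positive pivots.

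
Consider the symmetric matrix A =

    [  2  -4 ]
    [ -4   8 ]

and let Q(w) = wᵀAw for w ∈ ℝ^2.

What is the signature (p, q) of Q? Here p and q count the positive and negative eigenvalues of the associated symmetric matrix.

Row-reducing A symmetrically gives the diagonal entries 2, 0.
So there are 1 positive, 1 zero pivots.

(1, 0)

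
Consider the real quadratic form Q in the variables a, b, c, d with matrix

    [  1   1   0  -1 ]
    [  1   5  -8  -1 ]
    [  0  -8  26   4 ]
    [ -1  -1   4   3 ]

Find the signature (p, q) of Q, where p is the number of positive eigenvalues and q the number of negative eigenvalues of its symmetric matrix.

Row-reducing A symmetrically gives the diagonal entries 1, 4, 10, 2/5.
So there are 4 positive pivots.

(4, 0)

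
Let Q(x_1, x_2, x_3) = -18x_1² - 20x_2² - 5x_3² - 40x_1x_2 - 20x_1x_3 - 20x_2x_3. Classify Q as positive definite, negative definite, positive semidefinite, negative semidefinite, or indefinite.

indefinite

The associated matrix is A = [[-18, -20, -10], [-20, -20, -10], [-10, -10, -5]].
Row-reducing A symmetrically gives the diagonal entries -18, 20/9, 0.
That gives 1 positive, 1 negative, 1 zero pivots.
Hence Q is indefinite.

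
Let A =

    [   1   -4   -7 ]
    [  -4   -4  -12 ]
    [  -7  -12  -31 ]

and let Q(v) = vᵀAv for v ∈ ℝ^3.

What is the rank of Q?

Row-reducing A symmetrically gives the diagonal entries 1, -20, 0.
So there are 1 positive, 1 negative, 1 zero pivots.
The rank is the number of nonzero pivots: 2.

2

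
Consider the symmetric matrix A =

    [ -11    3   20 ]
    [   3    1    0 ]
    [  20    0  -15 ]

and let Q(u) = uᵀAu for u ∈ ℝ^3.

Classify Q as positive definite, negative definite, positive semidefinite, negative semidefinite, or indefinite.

Congruent diagonalization of A (simultaneous row and column reduction) yields pivots -11, 20/11, 5.
Counting signs: 2 positive, 1 negative.
Hence Q is indefinite.

indefinite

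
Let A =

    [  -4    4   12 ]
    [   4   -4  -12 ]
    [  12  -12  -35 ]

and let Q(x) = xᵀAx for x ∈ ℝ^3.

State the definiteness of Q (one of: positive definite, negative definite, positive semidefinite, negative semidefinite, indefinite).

Congruent diagonalization of A (simultaneous row and column reduction) yields pivots -4, 0, 1.
Counting signs: 1 positive, 1 negative, 1 zero.
Hence Q is indefinite.

indefinite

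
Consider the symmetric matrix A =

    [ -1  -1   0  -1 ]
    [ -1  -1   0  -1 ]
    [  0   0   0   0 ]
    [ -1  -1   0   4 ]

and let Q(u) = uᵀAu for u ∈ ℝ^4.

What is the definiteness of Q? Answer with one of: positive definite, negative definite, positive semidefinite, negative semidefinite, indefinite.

Congruent diagonalization of A (simultaneous row and column reduction) yields pivots -1, 0, 0, 5.
That gives 1 positive, 1 negative, 2 zero pivots.
Hence Q is indefinite.

indefinite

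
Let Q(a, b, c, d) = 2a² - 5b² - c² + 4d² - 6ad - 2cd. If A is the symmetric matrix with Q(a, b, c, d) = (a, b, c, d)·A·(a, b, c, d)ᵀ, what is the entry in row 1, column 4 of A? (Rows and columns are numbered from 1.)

The coefficient of a·d in Q is -6. For a symmetric A this equals A[1,4] + A[4,1] = 2·A[1,4].
So A[1,4] = -6/2 = -3.

-3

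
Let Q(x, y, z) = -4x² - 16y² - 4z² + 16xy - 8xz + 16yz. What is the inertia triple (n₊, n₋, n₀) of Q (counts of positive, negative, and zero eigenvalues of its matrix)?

(0, 1, 2)

Write A = [[-4, 8, -4], [8, -16, 8], [-4, 8, -4]].
Row-reducing A symmetrically gives the diagonal entries -4, 0, 0.
So there are 1 negative, 2 zero pivots.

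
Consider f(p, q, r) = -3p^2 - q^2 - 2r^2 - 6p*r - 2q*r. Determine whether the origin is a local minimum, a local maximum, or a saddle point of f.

The Hessian at the origin is H = [[-6, 0, -6], [0, -2, -2], [-6, -2, -4]].
Applying the same elementary operations to the rows and columns of H produces a congruent diagonal matrix with entries -6, -2, 4.
Counting signs: 1 positive, 2 negative.
H is indefinite, so the origin is a saddle point.

saddle point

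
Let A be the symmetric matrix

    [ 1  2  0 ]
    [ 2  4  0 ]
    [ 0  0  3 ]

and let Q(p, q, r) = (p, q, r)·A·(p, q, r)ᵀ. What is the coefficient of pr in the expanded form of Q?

The coefficient of pr is A[1,3] + A[3,1] = 2·0 = 0.

0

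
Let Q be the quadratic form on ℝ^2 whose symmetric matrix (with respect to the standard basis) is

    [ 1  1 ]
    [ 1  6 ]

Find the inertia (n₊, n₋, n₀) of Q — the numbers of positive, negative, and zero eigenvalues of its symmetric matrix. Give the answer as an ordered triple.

Applying the same elementary operations to the rows and columns of A produces a congruent diagonal matrix with entries 1, 5.
That gives 2 positive pivots.

(2, 0, 0)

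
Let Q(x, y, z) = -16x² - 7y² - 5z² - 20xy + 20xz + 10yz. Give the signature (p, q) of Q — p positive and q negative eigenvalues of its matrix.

The symmetric matrix is A = [[-16, -10, 10], [-10, -7, 5], [10, 5, -5]].
Row-reducing A symmetrically gives the diagonal entries -16, -3/4, 10/3.
Counting signs: 1 positive, 2 negative.

(1, 2)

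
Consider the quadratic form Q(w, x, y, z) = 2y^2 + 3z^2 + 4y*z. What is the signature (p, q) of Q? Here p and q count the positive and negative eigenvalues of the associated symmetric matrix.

Write A = [[0, 0, 0, 0], [0, 0, 0, 0], [0, 0, 2, 2], [0, 0, 2, 3]].
Applying the same elementary operations to the rows and columns of A produces a congruent diagonal matrix with entries 0, 0, 2, 1.
So there are 2 positive, 2 zero pivots.

(2, 0)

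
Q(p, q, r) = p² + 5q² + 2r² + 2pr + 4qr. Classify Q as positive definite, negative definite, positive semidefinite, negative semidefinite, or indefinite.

The symmetric matrix of Q is A = [[1, 0, 1], [0, 5, 2], [1, 2, 2]].
Leading principal minors: Δ_1 = 1, Δ_2 = 5, Δ_3 = 1.
All leading principal minors are positive, so by Sylvester's criterion Q is positive definite.

positive definite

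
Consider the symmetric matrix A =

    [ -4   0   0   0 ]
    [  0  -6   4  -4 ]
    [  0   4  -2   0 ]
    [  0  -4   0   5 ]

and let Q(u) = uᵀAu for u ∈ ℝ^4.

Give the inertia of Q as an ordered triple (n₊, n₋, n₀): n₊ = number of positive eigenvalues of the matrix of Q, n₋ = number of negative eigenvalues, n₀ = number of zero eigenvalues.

(1, 3, 0)

Congruent diagonalization of A (simultaneous row and column reduction) yields pivots -4, -6, 2/3, -3.
Counting signs: 1 positive, 3 negative.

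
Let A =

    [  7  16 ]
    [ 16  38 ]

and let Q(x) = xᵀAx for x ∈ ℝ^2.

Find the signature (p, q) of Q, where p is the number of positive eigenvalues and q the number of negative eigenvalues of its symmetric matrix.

Applying the same elementary operations to the rows and columns of A produces a congruent diagonal matrix with entries 7, 10/7.
So there are 2 positive pivots.

(2, 0)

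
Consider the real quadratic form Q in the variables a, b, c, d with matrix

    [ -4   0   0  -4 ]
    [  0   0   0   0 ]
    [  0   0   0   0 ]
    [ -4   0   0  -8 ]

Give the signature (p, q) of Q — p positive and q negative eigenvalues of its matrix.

Congruent diagonalization of A (simultaneous row and column reduction) yields pivots -4, 0, 0, -4.
So there are 2 negative, 2 zero pivots.

(0, 2)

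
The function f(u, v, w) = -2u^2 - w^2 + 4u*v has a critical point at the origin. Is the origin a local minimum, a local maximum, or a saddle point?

saddle point

The Hessian at the origin is H = [[-4, 4, 0], [4, 0, 0], [0, 0, -2]].
Congruent diagonalization of H (simultaneous row and column reduction) yields pivots -4, 4, -2.
That gives 1 positive, 2 negative pivots.
H is indefinite, so the origin is a saddle point.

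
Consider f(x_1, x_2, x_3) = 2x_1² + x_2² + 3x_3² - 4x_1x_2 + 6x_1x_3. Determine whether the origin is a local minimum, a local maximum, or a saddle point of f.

The Hessian at the origin is H = [[4, -4, 6], [-4, 2, 0], [6, 0, 6]].
Congruent diagonalization of H (simultaneous row and column reduction) yields pivots 4, -2, 15.
Counting signs: 2 positive, 1 negative.
H is indefinite, so the origin is a saddle point.

saddle point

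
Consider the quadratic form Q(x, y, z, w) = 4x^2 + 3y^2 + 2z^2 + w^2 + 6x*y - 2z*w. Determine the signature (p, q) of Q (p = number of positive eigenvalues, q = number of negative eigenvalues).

The symmetric matrix is A = [[4, 3, 0, 0], [3, 3, 0, 0], [0, 0, 2, -1], [0, 0, -1, 1]].
Congruent diagonalization of A (simultaneous row and column reduction) yields pivots 4, 3/4, 2, 1/2.
So there are 4 positive pivots.

(4, 0)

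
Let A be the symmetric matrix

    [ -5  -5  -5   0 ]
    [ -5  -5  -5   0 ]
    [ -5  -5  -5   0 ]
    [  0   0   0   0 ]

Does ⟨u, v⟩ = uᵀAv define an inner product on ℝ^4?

no

Row-reducing A symmetrically gives the diagonal entries -5, 0, 0, 0.
So there are 1 negative, 3 zero pivots.
Hence Q is negative semidefinite.
⟨·,·⟩ is an inner product exactly when A is positive definite.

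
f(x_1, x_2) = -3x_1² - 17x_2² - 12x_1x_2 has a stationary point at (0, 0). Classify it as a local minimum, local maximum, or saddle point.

The Hessian at the origin is H = [[-6, -12], [-12, -34]].
det H = -6·-34 − (-12)² = 60 > 0 and H[1,1] = -6 < 0, so H is negative definite.
Therefore the origin is a local maximum.

local maximum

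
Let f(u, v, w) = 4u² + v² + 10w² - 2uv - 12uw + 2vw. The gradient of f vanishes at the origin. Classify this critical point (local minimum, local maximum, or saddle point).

local minimum

The Hessian at the origin is H = [[8, -2, -12], [-2, 2, 2], [-12, 2, 20]].
Row-reducing H symmetrically gives the diagonal entries 8, 3/2, 4/3.
That gives 3 positive pivots.
H is positive definite, so the origin is a strict local minimum.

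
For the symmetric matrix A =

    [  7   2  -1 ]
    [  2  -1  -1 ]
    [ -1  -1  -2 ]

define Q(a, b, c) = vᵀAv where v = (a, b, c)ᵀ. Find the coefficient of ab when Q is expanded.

4

The coefficient of ab is A[1,2] + A[2,1] = 2·2 = 4.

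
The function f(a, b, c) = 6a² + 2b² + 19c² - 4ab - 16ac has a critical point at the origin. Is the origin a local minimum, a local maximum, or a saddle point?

The Hessian at the origin is H = [[12, -4, -16], [-4, 4, 0], [-16, 0, 38]].
Symmetric row and column elimination reduces H to a congruent diagonal form with pivots 12, 8/3, 6.
That gives 3 positive pivots.
H is positive definite, so the origin is a strict local minimum.

local minimum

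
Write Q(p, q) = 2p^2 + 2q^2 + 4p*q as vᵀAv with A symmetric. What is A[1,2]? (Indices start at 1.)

2

The coefficient of p·q in Q is 4. For a symmetric A this equals A[1,2] + A[2,1] = 2·A[1,2].
So A[1,2] = 4/2 = 2.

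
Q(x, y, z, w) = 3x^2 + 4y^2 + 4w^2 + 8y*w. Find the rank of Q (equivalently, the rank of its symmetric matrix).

Write A = [[3, 0, 0, 0], [0, 4, 0, 4], [0, 0, 0, 0], [0, 4, 0, 4]].
Congruent diagonalization of A (simultaneous row and column reduction) yields pivots 3, 4, 0, 0.
That gives 2 positive, 2 zero pivots.
The rank is the number of nonzero pivots: 2.

2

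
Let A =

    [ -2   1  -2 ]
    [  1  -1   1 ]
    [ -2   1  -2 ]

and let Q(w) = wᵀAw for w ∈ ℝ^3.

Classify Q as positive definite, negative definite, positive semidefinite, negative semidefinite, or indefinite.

negative semidefinite

Applying the same elementary operations to the rows and columns of A produces a congruent diagonal matrix with entries -2, -1/2, 0.
Counting signs: 2 negative, 1 zero.
Hence Q is negative semidefinite.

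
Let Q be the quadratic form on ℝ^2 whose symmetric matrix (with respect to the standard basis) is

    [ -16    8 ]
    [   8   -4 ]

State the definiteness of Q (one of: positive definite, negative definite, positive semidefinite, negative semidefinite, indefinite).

Symmetric row and column elimination reduces A to a congruent diagonal form with pivots -16, 0.
Counting signs: 1 negative, 1 zero.
Hence Q is negative semidefinite.

negative semidefinite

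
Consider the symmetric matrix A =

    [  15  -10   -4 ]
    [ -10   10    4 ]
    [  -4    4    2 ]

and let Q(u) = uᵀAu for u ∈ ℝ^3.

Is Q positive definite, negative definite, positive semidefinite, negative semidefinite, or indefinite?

positive definite

Leading principal minors: Δ_1 = 15, Δ_2 = 50, Δ_3 = 20.
All leading principal minors are positive, so by Sylvester's criterion Q is positive definite.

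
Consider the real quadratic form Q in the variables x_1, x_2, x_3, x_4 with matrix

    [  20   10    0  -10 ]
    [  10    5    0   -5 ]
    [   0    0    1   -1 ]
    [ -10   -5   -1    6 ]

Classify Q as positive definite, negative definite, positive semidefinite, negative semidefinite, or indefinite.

positive semidefinite

Congruent diagonalization of A (simultaneous row and column reduction) yields pivots 20, 0, 1, 0.
So there are 2 positive, 2 zero pivots.
Hence Q is positive semidefinite.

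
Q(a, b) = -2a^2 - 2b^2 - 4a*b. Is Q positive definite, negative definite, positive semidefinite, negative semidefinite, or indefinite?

negative semidefinite

The symmetric matrix of Q is [[-2, -2], [-2, -2]].
For the 2×2 matrix [[-2, -2], [-2, -2]]: det = -2·-2 − (-2)² = 0, trace = -4.
det = 0 so one eigenvalue is zero; the form is semidefinite with the sign of the trace.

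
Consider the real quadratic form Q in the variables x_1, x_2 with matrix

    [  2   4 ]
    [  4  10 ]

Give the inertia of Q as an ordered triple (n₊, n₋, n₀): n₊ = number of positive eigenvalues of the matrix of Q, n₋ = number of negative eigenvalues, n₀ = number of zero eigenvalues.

Congruent diagonalization of A (simultaneous row and column reduction) yields pivots 2, 2.
That gives 2 positive pivots.

(2, 0, 0)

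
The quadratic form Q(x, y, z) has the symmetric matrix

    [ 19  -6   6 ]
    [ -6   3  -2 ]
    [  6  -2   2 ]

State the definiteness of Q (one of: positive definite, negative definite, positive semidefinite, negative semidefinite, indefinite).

Applying the same elementary operations to the rows and columns of A produces a congruent diagonal matrix with entries 19, 21/19, 2/21.
So there are 3 positive pivots.
Hence Q is positive definite.

positive definite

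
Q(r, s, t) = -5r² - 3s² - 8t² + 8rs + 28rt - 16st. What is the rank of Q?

3

The symmetric matrix is A = [[-5, 4, 14], [4, -3, -8], [14, -8, -8]].
Congruent diagonalization of A (simultaneous row and column reduction) yields pivots -5, 1/5, -20.
So there are 1 positive, 2 negative pivots.
The rank is the number of nonzero pivots: 3.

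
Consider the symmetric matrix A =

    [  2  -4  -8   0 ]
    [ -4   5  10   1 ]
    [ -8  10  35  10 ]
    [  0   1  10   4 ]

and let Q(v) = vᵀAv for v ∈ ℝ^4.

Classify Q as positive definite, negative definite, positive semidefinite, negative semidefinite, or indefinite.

Applying the same elementary operations to the rows and columns of A produces a congruent diagonal matrix with entries 2, -3, 15, 1/15.
So there are 3 positive, 1 negative pivots.
Hence Q is indefinite.

indefinite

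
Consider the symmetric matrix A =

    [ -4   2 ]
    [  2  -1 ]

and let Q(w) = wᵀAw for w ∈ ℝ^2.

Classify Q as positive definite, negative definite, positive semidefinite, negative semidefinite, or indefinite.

negative semidefinite

Row-reducing A symmetrically gives the diagonal entries -4, 0.
So there are 1 negative, 1 zero pivots.
Hence Q is negative semidefinite.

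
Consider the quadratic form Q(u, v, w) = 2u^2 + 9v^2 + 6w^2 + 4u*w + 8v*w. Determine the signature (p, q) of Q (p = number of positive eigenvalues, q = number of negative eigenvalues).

(3, 0)

The symmetric matrix is A = [[2, 0, 2], [0, 9, 4], [2, 4, 6]].
Congruent diagonalization of A (simultaneous row and column reduction) yields pivots 2, 9, 20/9.
Counting signs: 3 positive.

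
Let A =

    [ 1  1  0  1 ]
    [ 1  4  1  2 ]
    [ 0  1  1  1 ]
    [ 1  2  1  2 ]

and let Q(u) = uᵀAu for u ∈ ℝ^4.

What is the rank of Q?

3

Symmetric row and column elimination reduces A to a congruent diagonal form with pivots 1, 3, 2/3, 0.
So there are 3 positive, 1 zero pivots.
The rank is the number of nonzero pivots: 3.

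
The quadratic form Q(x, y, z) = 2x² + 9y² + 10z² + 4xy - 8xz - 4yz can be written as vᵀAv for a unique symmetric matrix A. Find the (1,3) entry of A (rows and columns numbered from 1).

The coefficient of x·z in Q is -8. For a symmetric A this equals A[1,3] + A[3,1] = 2·A[1,3].
So A[1,3] = -8/2 = -4.

-4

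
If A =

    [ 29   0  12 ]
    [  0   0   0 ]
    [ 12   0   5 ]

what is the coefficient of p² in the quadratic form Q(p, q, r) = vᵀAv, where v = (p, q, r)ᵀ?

29

The coefficient of p² is the diagonal entry A[1,1] = 29.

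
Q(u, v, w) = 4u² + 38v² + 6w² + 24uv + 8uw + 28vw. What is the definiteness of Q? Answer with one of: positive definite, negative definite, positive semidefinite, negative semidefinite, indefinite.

Write A = [[4, 12, 4], [12, 38, 14], [4, 14, 6]].
Applying the same elementary operations to the rows and columns of A produces a congruent diagonal matrix with entries 4, 2, 0.
Counting signs: 2 positive, 1 zero.
Hence Q is positive semidefinite.

positive semidefinite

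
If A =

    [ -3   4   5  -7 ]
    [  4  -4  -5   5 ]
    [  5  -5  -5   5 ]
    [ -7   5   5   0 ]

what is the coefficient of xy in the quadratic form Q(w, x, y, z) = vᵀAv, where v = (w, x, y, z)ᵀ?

-10

The coefficient of xy is A[2,3] + A[3,2] = 2·(-5) = -10.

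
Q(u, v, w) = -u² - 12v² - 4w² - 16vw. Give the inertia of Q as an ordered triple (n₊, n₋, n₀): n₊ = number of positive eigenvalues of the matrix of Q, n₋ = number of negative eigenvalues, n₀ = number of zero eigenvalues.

(1, 2, 0)

The associated matrix is A = [[-1, 0, 0], [0, -12, -8], [0, -8, -4]].
Applying the same elementary operations to the rows and columns of A produces a congruent diagonal matrix with entries -1, -12, 4/3.
That gives 1 positive, 2 negative pivots.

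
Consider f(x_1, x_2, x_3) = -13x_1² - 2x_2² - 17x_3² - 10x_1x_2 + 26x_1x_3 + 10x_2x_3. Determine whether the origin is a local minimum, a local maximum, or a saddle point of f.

local maximum

The Hessian at the origin is H = [[-26, -10, 26], [-10, -4, 10], [26, 10, -34]].
Symmetric row and column elimination reduces H to a congruent diagonal form with pivots -26, -2/13, -8.
Counting signs: 3 negative.
H is negative definite, so the origin is a strict local maximum.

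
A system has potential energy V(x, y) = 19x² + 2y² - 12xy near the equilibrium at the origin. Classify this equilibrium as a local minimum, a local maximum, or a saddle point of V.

The Hessian at the origin is H = [[38, -12], [-12, 4]].
det H = 38·4 − (-12)² = 8 > 0 and H[1,1] = 38 > 0, so H is positive definite.
Therefore the origin is a local minimum.

local minimum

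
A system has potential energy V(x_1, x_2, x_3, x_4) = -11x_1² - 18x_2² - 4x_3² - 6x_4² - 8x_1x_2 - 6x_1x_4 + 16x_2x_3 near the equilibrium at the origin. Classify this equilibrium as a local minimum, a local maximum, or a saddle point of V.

The Hessian at the origin is H = [[-22, -8, 0, -6], [-8, -36, 16, 0], [0, 16, -8, 0], [-6, 0, 0, -12]].
Congruent diagonalization of H (simultaneous row and column reduction) yields pivots -22, -364/11, -24/91, -6.
That gives 4 negative pivots.
H is negative definite, so the origin is a strict local maximum.

local maximum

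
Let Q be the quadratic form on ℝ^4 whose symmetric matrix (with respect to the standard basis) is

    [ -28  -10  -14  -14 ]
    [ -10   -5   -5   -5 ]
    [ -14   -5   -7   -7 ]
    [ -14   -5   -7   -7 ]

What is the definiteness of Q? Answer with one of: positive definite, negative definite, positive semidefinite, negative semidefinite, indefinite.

Row-reducing A symmetrically gives the diagonal entries -28, -10/7, 0, 0.
Counting signs: 2 negative, 2 zero.
Hence Q is negative semidefinite.

negative semidefinite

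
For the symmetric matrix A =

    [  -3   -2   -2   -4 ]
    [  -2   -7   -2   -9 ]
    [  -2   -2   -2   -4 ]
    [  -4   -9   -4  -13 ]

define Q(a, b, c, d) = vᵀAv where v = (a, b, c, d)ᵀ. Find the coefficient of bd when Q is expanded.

The coefficient of bd is A[2,4] + A[4,2] = 2·(-9) = -18.

-18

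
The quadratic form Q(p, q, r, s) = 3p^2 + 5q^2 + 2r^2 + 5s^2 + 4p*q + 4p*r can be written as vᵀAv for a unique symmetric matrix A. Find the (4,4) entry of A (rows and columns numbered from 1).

5

The coefficient of s^2 in Q is 5, and that is exactly A[4,4].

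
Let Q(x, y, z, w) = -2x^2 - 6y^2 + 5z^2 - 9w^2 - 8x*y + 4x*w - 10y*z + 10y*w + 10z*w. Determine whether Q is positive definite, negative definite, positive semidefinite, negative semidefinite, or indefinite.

The symmetric matrix is A = [[-2, -4, 0, 2], [-4, -6, -5, 5], [0, -5, 5, 5], [2, 5, 5, -9]].
Applying the same elementary operations to the rows and columns of A produces a congruent diagonal matrix with entries -2, 2, -15/2, 0.
Counting signs: 1 positive, 2 negative, 1 zero.
Hence Q is indefinite.

indefinite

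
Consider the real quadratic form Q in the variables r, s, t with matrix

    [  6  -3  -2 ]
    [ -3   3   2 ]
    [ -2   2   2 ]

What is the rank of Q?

Symmetric row and column elimination reduces A to a congruent diagonal form with pivots 6, 3/2, 2/3.
That gives 3 positive pivots.
The rank is the number of nonzero pivots: 3.

3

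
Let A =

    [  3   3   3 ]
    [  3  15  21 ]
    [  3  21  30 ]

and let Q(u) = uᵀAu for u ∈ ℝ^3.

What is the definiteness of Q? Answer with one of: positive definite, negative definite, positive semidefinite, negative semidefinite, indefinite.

positive semidefinite

Congruent diagonalization of A (simultaneous row and column reduction) yields pivots 3, 12, 0.
Counting signs: 2 positive, 1 zero.
Hence Q is positive semidefinite.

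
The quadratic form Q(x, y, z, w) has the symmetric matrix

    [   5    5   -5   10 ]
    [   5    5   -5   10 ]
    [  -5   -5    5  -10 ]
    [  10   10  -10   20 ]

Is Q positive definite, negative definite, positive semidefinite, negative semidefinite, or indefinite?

Applying the same elementary operations to the rows and columns of A produces a congruent diagonal matrix with entries 5, 0, 0, 0.
So there are 1 positive, 3 zero pivots.
Hence Q is positive semidefinite.

positive semidefinite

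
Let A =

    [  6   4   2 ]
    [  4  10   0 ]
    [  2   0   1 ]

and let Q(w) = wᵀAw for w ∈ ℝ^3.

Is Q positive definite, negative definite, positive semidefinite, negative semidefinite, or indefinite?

Leading principal minors: Δ_1 = 6, Δ_2 = 44, Δ_3 = 4.
All leading principal minors are positive, so by Sylvester's criterion Q is positive definite.

positive definite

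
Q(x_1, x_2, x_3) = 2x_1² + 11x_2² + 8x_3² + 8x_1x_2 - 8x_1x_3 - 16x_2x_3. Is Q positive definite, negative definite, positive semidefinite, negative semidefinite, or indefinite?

positive semidefinite

The associated matrix is A = [[2, 4, -4], [4, 11, -8], [-4, -8, 8]].
Symmetric row and column elimination reduces A to a congruent diagonal form with pivots 2, 3, 0.
So there are 2 positive, 1 zero pivots.
Hence Q is positive semidefinite.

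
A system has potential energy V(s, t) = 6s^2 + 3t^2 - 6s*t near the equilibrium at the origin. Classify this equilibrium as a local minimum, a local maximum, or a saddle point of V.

The Hessian at the origin is H = [[12, -6], [-6, 6]].
det H = 12·6 − (-6)² = 36 > 0 and H[1,1] = 12 > 0, so H is positive definite.
Therefore the origin is a local minimum.

local minimum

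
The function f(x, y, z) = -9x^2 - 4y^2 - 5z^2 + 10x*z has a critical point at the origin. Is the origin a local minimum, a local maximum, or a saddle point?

The Hessian at the origin is H = [[-18, 0, 10], [0, -8, 0], [10, 0, -10]].
An LDLᵀ factorisation of H has diagonal entries -18, -8, -40/9.
So there are 3 negative pivots.
H is negative definite, so the origin is a strict local maximum.

local maximum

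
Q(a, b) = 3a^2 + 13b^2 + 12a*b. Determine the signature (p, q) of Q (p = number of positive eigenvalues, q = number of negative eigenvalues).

(2, 0)

The symmetric matrix is A = [[3, 6], [6, 13]].
An LDLᵀ factorisation of A has diagonal entries 3, 1.
So there are 2 positive pivots.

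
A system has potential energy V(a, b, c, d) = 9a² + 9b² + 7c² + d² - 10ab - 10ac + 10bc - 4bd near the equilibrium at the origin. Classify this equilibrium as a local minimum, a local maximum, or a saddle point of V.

local minimum

The Hessian at the origin is H = [[18, -10, -10, 0], [-10, 18, 10, -4], [-10, 10, 14, 0], [0, -4, 0, 2]].
Applying the same elementary operations to the rows and columns of H produces a congruent diagonal matrix with entries 18, 112/9, 48/7, 5/12.
Counting signs: 4 positive.
H is positive definite, so the origin is a strict local minimum.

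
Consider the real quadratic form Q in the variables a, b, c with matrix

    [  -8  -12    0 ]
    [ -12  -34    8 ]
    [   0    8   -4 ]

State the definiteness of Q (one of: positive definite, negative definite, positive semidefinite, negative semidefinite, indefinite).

Applying the same elementary operations to the rows and columns of A produces a congruent diagonal matrix with entries -8, -16, 0.
Counting signs: 2 negative, 1 zero.
Hence Q is negative semidefinite.

negative semidefinite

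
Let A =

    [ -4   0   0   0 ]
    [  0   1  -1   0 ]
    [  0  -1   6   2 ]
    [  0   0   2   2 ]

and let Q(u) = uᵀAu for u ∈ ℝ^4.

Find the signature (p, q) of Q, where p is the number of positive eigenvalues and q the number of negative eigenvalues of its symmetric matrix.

Applying the same elementary operations to the rows and columns of A produces a congruent diagonal matrix with entries -4, 1, 5, 6/5.
That gives 3 positive, 1 negative pivots.

(3, 1)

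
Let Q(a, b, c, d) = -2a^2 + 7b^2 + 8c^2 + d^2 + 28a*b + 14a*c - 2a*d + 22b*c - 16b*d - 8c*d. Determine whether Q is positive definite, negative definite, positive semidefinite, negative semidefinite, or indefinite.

The symmetric matrix is A = [[-2, 14, 7, -1], [14, 7, 11, -8], [7, 11, 8, -4], [-1, -8, -4, 1]].
Congruent diagonalization of A (simultaneous row and column reduction) yields pivots -2, 105, -25/14, 0.
So there are 1 positive, 2 negative, 1 zero pivots.
Hence Q is indefinite.

indefinite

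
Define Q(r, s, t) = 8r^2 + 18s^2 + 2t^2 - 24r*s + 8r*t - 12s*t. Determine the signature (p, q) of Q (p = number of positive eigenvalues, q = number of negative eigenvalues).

The associated matrix is A = [[8, -12, 4], [-12, 18, -6], [4, -6, 2]].
Applying the same elementary operations to the rows and columns of A produces a congruent diagonal matrix with entries 8, 0, 0.
That gives 1 positive, 2 zero pivots.

(1, 0)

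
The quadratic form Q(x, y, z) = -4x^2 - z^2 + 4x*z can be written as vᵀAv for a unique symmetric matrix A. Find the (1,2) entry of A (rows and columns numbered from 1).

The coefficient of x·y in Q is 0. For a symmetric A this equals A[1,2] + A[2,1] = 2·A[1,2].
So A[1,2] = 0/2 = 0.

0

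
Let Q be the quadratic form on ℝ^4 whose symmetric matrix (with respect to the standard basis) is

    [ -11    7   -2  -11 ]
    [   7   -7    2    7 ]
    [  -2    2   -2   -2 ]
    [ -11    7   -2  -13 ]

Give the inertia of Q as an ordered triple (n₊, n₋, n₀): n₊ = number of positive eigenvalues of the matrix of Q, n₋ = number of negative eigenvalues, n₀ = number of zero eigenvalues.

(0, 4, 0)

An LDLᵀ factorisation of A has diagonal entries -11, -28/11, -10/7, -2.
That gives 4 negative pivots.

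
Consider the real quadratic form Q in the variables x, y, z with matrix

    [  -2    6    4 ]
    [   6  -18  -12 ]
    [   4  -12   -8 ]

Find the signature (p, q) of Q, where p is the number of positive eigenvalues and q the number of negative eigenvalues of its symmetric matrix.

Applying the same elementary operations to the rows and columns of A produces a congruent diagonal matrix with entries -2, 0, 0.
That gives 1 negative, 2 zero pivots.

(0, 1)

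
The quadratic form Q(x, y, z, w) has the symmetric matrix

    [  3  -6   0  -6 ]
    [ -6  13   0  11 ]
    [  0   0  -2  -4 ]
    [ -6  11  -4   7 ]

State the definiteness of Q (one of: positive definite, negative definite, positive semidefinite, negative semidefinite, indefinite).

Applying the same elementary operations to the rows and columns of A produces a congruent diagonal matrix with entries 3, 1, -2, 2.
So there are 3 positive, 1 negative pivots.
Hence Q is indefinite.

indefinite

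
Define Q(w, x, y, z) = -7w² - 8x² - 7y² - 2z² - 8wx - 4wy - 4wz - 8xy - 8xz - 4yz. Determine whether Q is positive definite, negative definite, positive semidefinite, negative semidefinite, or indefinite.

Write A = [[-7, -4, -2, -2], [-4, -8, -4, -4], [-2, -4, -7, -2], [-2, -4, -2, -2]].
Congruent diagonalization of A (simultaneous row and column reduction) yields pivots -7, -40/7, -5, 0.
That gives 3 negative, 1 zero pivots.
Hence Q is negative semidefinite.

negative semidefinite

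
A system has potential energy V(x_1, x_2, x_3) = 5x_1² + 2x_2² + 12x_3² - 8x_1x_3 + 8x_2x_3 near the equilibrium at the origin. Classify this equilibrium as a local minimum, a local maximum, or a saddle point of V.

local minimum

The Hessian at the origin is H = [[10, 0, -8], [0, 4, 8], [-8, 8, 24]].
Symmetric row and column elimination reduces H to a congruent diagonal form with pivots 10, 4, 8/5.
Counting signs: 3 positive.
H is positive definite, so the origin is a strict local minimum.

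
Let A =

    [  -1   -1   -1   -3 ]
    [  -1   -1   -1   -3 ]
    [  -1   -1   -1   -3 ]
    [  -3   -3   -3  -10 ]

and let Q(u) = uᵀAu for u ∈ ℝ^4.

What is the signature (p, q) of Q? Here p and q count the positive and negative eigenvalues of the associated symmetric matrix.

Row-reducing A symmetrically gives the diagonal entries -1, 0, 0, -1.
Counting signs: 2 negative, 2 zero.

(0, 2)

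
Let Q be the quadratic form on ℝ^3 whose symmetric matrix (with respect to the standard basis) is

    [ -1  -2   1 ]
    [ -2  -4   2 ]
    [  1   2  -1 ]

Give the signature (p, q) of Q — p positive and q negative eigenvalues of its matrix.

Applying the same elementary operations to the rows and columns of A produces a congruent diagonal matrix with entries -1, 0, 0.
That gives 1 negative, 2 zero pivots.

(0, 1)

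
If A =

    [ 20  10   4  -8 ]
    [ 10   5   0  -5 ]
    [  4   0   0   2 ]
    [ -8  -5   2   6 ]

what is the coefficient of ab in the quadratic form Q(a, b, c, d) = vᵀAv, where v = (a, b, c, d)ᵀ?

The coefficient of ab is A[1,2] + A[2,1] = 2·10 = 20.

20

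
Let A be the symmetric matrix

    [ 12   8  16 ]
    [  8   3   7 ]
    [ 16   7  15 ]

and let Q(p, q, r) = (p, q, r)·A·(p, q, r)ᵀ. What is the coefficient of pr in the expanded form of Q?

The coefficient of pr is A[1,3] + A[3,1] = 2·16 = 32.

32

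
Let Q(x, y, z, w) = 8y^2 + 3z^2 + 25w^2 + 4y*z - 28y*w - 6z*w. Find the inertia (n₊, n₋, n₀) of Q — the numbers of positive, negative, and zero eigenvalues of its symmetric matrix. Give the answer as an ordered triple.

(3, 0, 1)

Write A = [[0, 0, 0, 0], [0, 8, 2, -14], [0, 2, 3, -3], [0, -14, -3, 25]].
Applying the same elementary operations to the rows and columns of A produces a congruent diagonal matrix with entries 0, 8, 5/2, 2/5.
So there are 3 positive, 1 zero pivots.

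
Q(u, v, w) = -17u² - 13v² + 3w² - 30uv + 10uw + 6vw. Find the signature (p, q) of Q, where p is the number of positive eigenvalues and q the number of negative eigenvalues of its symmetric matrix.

(1, 2)

The symmetric matrix is A = [[-17, -15, 5], [-15, -13, 3], [5, 3, 3]].
Applying the same elementary operations to the rows and columns of A produces a congruent diagonal matrix with entries -17, 4/17, -4.
So there are 1 positive, 2 negative pivots.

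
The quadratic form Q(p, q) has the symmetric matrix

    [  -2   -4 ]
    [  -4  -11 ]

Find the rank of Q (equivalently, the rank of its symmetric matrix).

2

Symmetric row and column elimination reduces A to a congruent diagonal form with pivots -2, -3.
So there are 2 negative pivots.
The rank is the number of nonzero pivots: 2.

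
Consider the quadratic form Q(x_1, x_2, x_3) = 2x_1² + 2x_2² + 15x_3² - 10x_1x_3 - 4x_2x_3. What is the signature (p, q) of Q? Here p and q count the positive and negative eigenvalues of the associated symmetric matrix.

Write A = [[2, 0, -5], [0, 2, -2], [-5, -2, 15]].
Congruent diagonalization of A (simultaneous row and column reduction) yields pivots 2, 2, 1/2.
So there are 3 positive pivots.

(3, 0)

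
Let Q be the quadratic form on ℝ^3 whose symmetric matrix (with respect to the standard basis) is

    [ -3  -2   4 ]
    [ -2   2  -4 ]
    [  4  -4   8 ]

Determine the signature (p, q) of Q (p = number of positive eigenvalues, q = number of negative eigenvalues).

Symmetric row and column elimination reduces A to a congruent diagonal form with pivots -3, 10/3, 0.
That gives 1 positive, 1 negative, 1 zero pivots.

(1, 1)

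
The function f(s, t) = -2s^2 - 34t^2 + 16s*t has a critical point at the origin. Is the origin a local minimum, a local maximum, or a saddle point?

local maximum

The Hessian at the origin is H = [[-4, 16], [16, -68]].
det H = -4·-68 − (16)² = 16 > 0 and H[1,1] = -4 < 0, so H is negative definite.
Therefore the origin is a local maximum.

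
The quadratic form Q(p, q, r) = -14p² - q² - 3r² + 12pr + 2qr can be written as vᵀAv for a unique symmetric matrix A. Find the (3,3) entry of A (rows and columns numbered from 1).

-3

The coefficient of r² in Q is -3, and that is exactly A[3,3].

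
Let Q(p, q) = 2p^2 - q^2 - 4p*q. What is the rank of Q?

2

The associated matrix is A = [[2, -2], [-2, -1]].
Symmetric row and column elimination reduces A to a congruent diagonal form with pivots 2, -3.
So there are 1 positive, 1 negative pivots.
The rank is the number of nonzero pivots: 2.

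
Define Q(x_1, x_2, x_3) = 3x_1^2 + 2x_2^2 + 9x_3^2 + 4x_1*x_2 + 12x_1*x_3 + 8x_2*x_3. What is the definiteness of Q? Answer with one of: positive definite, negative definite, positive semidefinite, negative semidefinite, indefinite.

The symmetric matrix is A = [[3, 2, 6], [2, 2, 4], [6, 4, 9]].
Symmetric row and column elimination reduces A to a congruent diagonal form with pivots 3, 2/3, -3.
That gives 2 positive, 1 negative pivots.
Hence Q is indefinite.

indefinite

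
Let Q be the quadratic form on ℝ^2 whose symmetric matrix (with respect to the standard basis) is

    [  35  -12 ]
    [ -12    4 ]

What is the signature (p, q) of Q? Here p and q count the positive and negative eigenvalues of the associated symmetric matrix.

(1, 1)

Applying the same elementary operations to the rows and columns of A produces a congruent diagonal matrix with entries 35, -4/35.
So there are 1 positive, 1 negative pivots.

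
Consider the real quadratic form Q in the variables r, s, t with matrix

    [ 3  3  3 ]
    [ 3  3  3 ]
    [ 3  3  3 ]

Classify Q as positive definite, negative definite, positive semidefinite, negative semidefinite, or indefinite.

Congruent diagonalization of A (simultaneous row and column reduction) yields pivots 3, 0, 0.
Counting signs: 1 positive, 2 zero.
Hence Q is positive semidefinite.

positive semidefinite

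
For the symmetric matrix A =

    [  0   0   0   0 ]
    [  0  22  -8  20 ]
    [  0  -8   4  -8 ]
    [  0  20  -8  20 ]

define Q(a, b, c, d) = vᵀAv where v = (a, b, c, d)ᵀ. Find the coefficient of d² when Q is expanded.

The coefficient of d² is the diagonal entry A[4,4] = 20.

20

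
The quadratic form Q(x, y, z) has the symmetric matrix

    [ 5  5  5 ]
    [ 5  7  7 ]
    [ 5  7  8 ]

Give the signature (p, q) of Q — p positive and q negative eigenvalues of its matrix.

(3, 0)

Row-reducing A symmetrically gives the diagonal entries 5, 2, 1.
That gives 3 positive pivots.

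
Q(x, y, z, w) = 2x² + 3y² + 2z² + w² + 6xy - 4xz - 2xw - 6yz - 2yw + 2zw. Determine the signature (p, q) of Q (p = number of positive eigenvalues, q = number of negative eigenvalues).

The associated matrix is A = [[2, 3, -2, -1], [3, 3, -3, -1], [-2, -3, 2, 1], [-1, -1, 1, 1]].
Symmetric row and column elimination reduces A to a congruent diagonal form with pivots 2, -3/2, 0, 2/3.
Counting signs: 2 positive, 1 negative, 1 zero.

(2, 1)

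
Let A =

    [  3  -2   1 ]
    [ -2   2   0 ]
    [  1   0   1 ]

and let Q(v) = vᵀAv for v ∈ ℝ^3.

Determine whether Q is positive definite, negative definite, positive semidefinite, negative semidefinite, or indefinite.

positive semidefinite

Congruent diagonalization of A (simultaneous row and column reduction) yields pivots 3, 2/3, 0.
So there are 2 positive, 1 zero pivots.
Hence Q is positive semidefinite.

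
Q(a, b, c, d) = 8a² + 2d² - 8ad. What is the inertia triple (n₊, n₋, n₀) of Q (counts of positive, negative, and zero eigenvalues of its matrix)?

(1, 0, 3)

Write A = [[8, 0, 0, -4], [0, 0, 0, 0], [0, 0, 0, 0], [-4, 0, 0, 2]].
Applying the same elementary operations to the rows and columns of A produces a congruent diagonal matrix with entries 8, 0, 0, 0.
So there are 1 positive, 3 zero pivots.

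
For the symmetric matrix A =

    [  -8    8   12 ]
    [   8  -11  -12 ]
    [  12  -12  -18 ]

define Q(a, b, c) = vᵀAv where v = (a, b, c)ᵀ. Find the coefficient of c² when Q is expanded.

The coefficient of c² is the diagonal entry A[3,3] = -18.

-18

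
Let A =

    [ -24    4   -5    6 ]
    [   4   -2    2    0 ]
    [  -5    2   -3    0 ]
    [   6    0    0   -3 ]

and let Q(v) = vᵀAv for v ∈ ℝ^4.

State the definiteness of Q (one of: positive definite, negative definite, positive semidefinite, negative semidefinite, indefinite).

Leading principal minors: Δ_1 = -24, Δ_2 = 32, Δ_3 = -30, Δ_4 = 18.
The signs alternate starting with Δ_1 < 0, so by Sylvester's criterion Q is negative definite.

negative definite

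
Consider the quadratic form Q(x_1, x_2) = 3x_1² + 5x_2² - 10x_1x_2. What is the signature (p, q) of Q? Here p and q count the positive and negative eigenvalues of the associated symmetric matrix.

(1, 1)

Write A = [[3, -5], [-5, 5]].
Congruent diagonalization of A (simultaneous row and column reduction) yields pivots 3, -10/3.
Counting signs: 1 positive, 1 negative.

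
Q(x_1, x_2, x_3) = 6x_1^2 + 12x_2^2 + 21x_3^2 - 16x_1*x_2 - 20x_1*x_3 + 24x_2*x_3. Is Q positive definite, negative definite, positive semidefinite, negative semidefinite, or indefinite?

positive definite

The symmetric matrix is A = [[6, -8, -10], [-8, 12, 12], [-10, 12, 21]].
Congruent diagonalization of A (simultaneous row and column reduction) yields pivots 6, 4/3, 3.
So there are 3 positive pivots.
Hence Q is positive definite.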